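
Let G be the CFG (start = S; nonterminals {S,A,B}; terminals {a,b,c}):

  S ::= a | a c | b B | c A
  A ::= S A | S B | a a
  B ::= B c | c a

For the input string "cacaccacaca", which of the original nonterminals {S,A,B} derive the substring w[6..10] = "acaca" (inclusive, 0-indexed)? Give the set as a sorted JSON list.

Convert to CNF:
  S -> T0 T1 | T1 A | T2 B | a
  A -> S A | S B | T0 T0
  B -> B T1 | T1 T0
  T0 -> a
  T1 -> c
  T2 -> b

CYK fill, restricted to cells inside w[6..10]:
  T[6,6] 'a' = {S,T0}  orig:{S}
  T[7,7] 'c' = {T1}  orig:{}
  T[8,8] 'a' = {S,T0}  orig:{S}
  T[9,9] 'c' = {T1}  orig:{}
  T[10,10] 'a' = {S,T0}  orig:{S}
  T[6,7] 'ac' = {S}
  T[7,8] 'ca' = {B}
  T[8,9] 'ac' = {S}
  T[9,10] 'ca' = {B}
  T[6,8] 'aca' = {A}
  T[7,9] 'cac' = {B}
  T[8,10] 'aca' = {A}
  T[6,9] 'acac' = {A}
  T[7,10] 'caca' = {S}
  T[6,10] 'acaca' = {A}

Original NTs in T[6,10] deriving "acaca": ["A"]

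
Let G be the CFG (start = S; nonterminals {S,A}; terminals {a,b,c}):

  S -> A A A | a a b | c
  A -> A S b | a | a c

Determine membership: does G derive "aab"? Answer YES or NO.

Convert to CNF:
  S -> A X4 | T1 X5 | c
  A -> A X3 | T1 T2 | a
  T0 -> b
  T1 -> a
  T2 -> c
  X3 -> S T0
  X4 -> A A
  X5 -> T1 T0

CYK table (by increasing span):
  T[0,0] 'a' = {A,T1}  orig:{A}
  T[1,1] 'a' = {A,T1}  orig:{A}
  T[2,2] 'b' = {T0}  orig:{}
  T[0,1] 'aa' = {X4}  orig:{}
  T[1,2] 'ab' = {X5}  orig:{}
  T[0,2] 'aab' = {S}

S ∈ T[0,2] ⇒ YES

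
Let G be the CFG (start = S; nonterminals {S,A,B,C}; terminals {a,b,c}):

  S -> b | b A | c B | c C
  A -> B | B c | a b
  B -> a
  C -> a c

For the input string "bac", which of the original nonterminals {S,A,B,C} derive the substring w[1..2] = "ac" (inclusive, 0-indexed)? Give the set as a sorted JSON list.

CNF form of G:
  S -> T0 B | T0 C | T2 A | b
  A -> B T0 | T1 T2 | a
  B -> a
  C -> T1 T0
  T0 -> c
  T1 -> a
  T2 -> b

Fill CYK table bottom-up, restricted to cells inside w[1..2]:
  cell(1,1) a: {A,B,T1}  orig:{A,B}
  cell(2,2) c: {T0}  orig:{}
  cell(1,2) ac: {A,C}

Original NTs in T[1,2] deriving "ac": ["A", "C"]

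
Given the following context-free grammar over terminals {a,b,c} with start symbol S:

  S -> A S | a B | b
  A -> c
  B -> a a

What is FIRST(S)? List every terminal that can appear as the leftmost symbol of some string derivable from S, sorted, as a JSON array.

FIRST sets, iterate to fixpoint:
pass 1:
  A via A→c: +{c}
  B via B→a a: +{a}
  S via S→A S: +{c}
  S via S→a B: +{a}
  S via S→b: +{b}
  S: {a,b,c}  A: {c}  B: {a}
pass 2: done
  S: {a,b,c}  A: {c}  B: {a}

FIRST(S) = ["a", "b", "c"]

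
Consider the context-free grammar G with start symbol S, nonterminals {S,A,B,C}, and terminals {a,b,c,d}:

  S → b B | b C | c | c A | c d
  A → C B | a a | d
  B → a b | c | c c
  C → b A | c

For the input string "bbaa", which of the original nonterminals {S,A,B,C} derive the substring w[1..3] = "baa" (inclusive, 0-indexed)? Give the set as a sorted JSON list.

CNF form of G:
  S -> T1 B | T1 C | T2 A | T2 T3 | c
  A -> C B | T0 T0 | d
  B -> T0 T1 | T2 T2 | c
  C -> T1 A | c
  T0 -> a
  T1 -> b
  T2 -> c
  T3 -> d

Fill CYK table bottom-up, restricted to cells inside w[1..3]:
  T[1,1] 'b' = {T1}  orig:{}
  T[2,2] 'a' = {T0}  orig:{}
  T[3,3] 'a' = {T0}  orig:{}
  T[1,2] 'ba' = ∅
  T[2,3] 'aa' = {A}
  T[1,3] 'baa' = {C}

Original NTs in T[1,3] deriving "baa": ["C"]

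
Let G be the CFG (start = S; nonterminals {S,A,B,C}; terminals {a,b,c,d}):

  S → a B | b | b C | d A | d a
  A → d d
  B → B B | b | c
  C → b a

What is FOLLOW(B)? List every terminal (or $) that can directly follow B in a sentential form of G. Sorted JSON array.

FIRST iteration:
pass 1:
  A via A→d d: +{d}
  B via B→b: +{b}
  B via B→c: +{c}
  C via C→b a: +{b}
  S via S→a B: +{a}
  S via S→b: +{b}
  S via S→d A: +{d}
  FIRST(S)={a,b,d}  FIRST(A)={d}  FIRST(B)={b,c}  FIRST(C)={b}
pass 2: (stable)
  FIRST(S)={a,b,d}  FIRST(A)={d}  FIRST(B)={b,c}  FIRST(C)={b}

FOLLOW sets:
FOLLOW(S) := {$}
[1]
  B→B B: FOLLOW(B) ⊇ FIRST(B) = {b,c}; new: +{b,c}
  S→a B: FOLLOW(B) ⊇ FOLLOW(S) ⊇ {$}; new: +{$}
  S→b C: FOLLOW(C) ⊇ FOLLOW(S) ⊇ {$}; new: +{$}
  S→d A: FOLLOW(A) ⊇ FOLLOW(S) ⊇ {$}; new: +{$}
  FOLLOW(S)={$}  FOLLOW(A)={$}  FOLLOW(B)={$,b,c}  FOLLOW(C)={$}
[2] (stable)
  FOLLOW(S)={$}  FOLLOW(A)={$}  FOLLOW(B)={$,b,c}  FOLLOW(C)={$}

FOLLOW(B) = ["$", "b", "c"]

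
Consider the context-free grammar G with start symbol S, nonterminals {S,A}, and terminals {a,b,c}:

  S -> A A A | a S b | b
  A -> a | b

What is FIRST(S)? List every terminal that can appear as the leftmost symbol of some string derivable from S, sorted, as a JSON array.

Compute FIRST by fixpoint:
iter 1:
  A via A→a: +{a}
  A via A→b: +{b}
  S via S→A A A: +{a,b}
  FIRST(S)={a,b}  FIRST(A)={a,b}
iter 2: done
  FIRST(S)={a,b}  FIRST(A)={a,b}

FIRST(S) = ["a", "b"]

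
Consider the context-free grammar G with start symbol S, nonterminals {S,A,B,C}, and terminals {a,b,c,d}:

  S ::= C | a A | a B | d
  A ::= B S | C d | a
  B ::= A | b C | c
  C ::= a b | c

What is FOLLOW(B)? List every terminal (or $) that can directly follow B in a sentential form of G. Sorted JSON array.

Compute FIRST by fixpoint:
round 1:
  A via A→a: +{a}
  B via B→A: +{a}
  B via B→b C: +{b}
  B via B→c: +{c}
  C via C→a b: +{a}
  C via C→c: +{c}
  S via S→C: +{a,c}
  S via S→d: +{d}
  FIRST[S]={a,c,d}  FIRST[A]={a}  FIRST[B]={a,b,c}  FIRST[C]={a,c}
round 2:
  A via A→B S: +{b,c}
  FIRST[S]={a,c,d}  FIRST[A]={a,b,c}  FIRST[B]={a,b,c}  FIRST[C]={a,c}
round 3: — fixpoint
  FIRST[S]={a,c,d}  FIRST[A]={a,b,c}  FIRST[B]={a,b,c}  FIRST[C]={a,c}

FOLLOW sets:
FOLLOW(S) := {$}
iter 1:
  A→B S: FOLLOW(B) ⊇ FIRST(S) = {a,c,d}; new: +{a,c,d}
  A→C d: FOLLOW(C) ⊇ FIRST(d) = {d}; new: +{d}
  B→A: FOLLOW(A) ⊇ FOLLOW(B) ⊇ {a,c,d}; new: +{a,c,d}
  B→b C: FOLLOW(C) ⊇ FOLLOW(B) ⊇ {a,c,d}; new: +{a,c}
  S→C: FOLLOW(C) ⊇ FOLLOW(S) ⊇ {$}; new: +{$}
  S→a A: FOLLOW(A) ⊇ FOLLOW(S) ⊇ {$}; new: +{$}
  S→a B: FOLLOW(B) ⊇ FOLLOW(S) ⊇ {$}; new: +{$}
  FOLLOW(S)={$}  FOLLOW(A)={$,a,c,d}  FOLLOW(B)={$,a,c,d}  FOLLOW(C)={$,a,c,d}
iter 2:
  A→B S: FOLLOW(S) ⊇ FOLLOW(A) ⊇ {$,a,c,d}; new: +{a,c,d}
  FOLLOW(S)={$,a,c,d}  FOLLOW(A)={$,a,c,d}  FOLLOW(B)={$,a,c,d}  FOLLOW(C)={$,a,c,d}
iter 3: (no change)
  FOLLOW(S)={$,a,c,d}  FOLLOW(A)={$,a,c,d}  FOLLOW(B)={$,a,c,d}  FOLLOW(C)={$,a,c,d}

FOLLOW(B) = ["$", "a", "c", "d"]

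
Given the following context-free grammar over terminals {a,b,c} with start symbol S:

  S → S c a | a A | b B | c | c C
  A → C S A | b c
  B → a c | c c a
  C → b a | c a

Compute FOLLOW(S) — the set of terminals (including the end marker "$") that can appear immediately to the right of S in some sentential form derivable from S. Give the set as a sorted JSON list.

Compute FIRST by fixpoint:
iter 1:
  A via A→b c: +{b}
  B via B→a c: +{a}
  B via B→c c a: +{c}
  C via C→b a: +{b}
  C via C→c a: +{c}
  S via S→a A: +{a}
  S via S→b B: +{b}
  S via S→c: +{c}
  FIRST[S]={a,b,c}  FIRST[A]={b}  FIRST[B]={a,c}  FIRST[C]={b,c}
iter 2:
  A via A→C S A: +{c}
  FIRST[S]={a,b,c}  FIRST[A]={b,c}  FIRST[B]={a,c}  FIRST[C]={b,c}
iter 3: (no change)
  FIRST[S]={a,b,c}  FIRST[A]={b,c}  FIRST[B]={a,c}  FIRST[C]={b,c}

FOLLOW sets:
FOLLOW(S) := {$}
pass 1:
  A→C S A: FOLLOW(C) ⊇ FIRST(S) = {a,b,c}; new: +{a,b,c}
  A→C S A: FOLLOW(S) ⊇ FIRST(A) = {b,c}; new: +{b,c}
  S→a A: FOLLOW(A) ⊇ FOLLOW(S) ⊇ {$,b,c}; new: +{$,b,c}
  S→b B: FOLLOW(B) ⊇ FOLLOW(S) ⊇ {$,b,c}; new: +{$,b,c}
  S→c C: FOLLOW(C) ⊇ FOLLOW(S) ⊇ {$,b,c}; new: +{$}
  FOLLOW(S)={$,b,c}  FOLLOW(A)={$,b,c}  FOLLOW(B)={$,b,c}  FOLLOW(C)={$,a,b,c}
pass 2: done
  FOLLOW(S)={$,b,c}  FOLLOW(A)={$,b,c}  FOLLOW(B)={$,b,c}  FOLLOW(C)={$,a,b,c}

FOLLOW(S) = ["$", "b", "c"]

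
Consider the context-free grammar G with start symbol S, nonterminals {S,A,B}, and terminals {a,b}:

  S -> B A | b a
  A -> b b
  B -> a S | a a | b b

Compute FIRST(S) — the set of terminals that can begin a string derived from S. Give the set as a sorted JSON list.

FIRST sets, iterate to fixpoint:
pass 1:
  A via A→b b: +{b}
  B via B→a S: +{a}
  B via B→b b: +{b}
  S via S→B A: +{a,b}
  S: {a,b}  A: {b}  B: {a,b}
pass 2: (no change)
  S: {a,b}  A: {b}  B: {a,b}

FIRST(S) = ["a", "b"]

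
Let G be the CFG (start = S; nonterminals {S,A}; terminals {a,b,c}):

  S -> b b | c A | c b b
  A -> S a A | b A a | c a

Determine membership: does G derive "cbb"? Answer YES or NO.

Convert to CNF:
  S -> T1 T1 | T2 A | T2 X5
  A -> S X3 | T1 X4 | T2 T0
  T0 -> a
  T1 -> b
  T2 -> c
  X3 -> T0 A
  X4 -> A T0
  X5 -> T1 T1

Fill CYK table bottom-up:
  T[0,0] 'c' = {T2}  orig:{}
  T[1,1] 'b' = {T1}  orig:{}
  T[2,2] 'b' = {T1}  orig:{}
  T[0,1] 'cb' = ∅
  T[1,2] 'bb' = {S,X5}  orig:{S}
  T[0,2] 'cbb' = {S}

S ∈ T[0,2] ⇒ YES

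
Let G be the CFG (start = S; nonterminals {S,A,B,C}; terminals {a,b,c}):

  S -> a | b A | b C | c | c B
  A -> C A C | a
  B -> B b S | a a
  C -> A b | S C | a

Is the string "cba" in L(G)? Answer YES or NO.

CNF form of G:
  S -> T0 A | T0 C | T2 B | a | c
  A -> C X3 | a
  B -> B X4 | T1 T1
  C -> A T0 | S C | a
  T0 -> b
  T1 -> a
  T2 -> c
  X3 -> A C
  X4 -> T0 S

Fill CYK table bottom-up:
  T[0,0] 'c' = {S,T2}  orig:{S}
  T[1,1] 'b' = {T0}  orig:{}
  T[2,2] 'a' = {A,C,S,T1}  orig:{A,C,S}
  T[0,1] 'cb' = ∅
  T[1,2] 'ba' = {S,X4}  orig:{S}
  T[0,2] 'cba' = ∅

S ∉ T[0,2] ⇒ NO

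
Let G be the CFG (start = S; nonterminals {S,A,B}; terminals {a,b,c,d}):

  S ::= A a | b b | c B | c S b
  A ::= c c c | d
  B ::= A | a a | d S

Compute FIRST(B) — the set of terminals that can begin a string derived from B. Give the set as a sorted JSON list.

Compute FIRST by fixpoint:
pass 1:
  A via A→c c c: +{c}
  A via A→d: +{d}
  B via B→A: +{c,d}
  B via B→a a: +{a}
  S via S→A a: +{c,d}
  S via S→b b: +{b}
  FIRST[S]={b,c,d}  FIRST[A]={c,d}  FIRST[B]={a,c,d}
pass 2: (stable)
  FIRST[S]={b,c,d}  FIRST[A]={c,d}  FIRST[B]={a,c,d}

FIRST(B) = ["a", "c", "d"]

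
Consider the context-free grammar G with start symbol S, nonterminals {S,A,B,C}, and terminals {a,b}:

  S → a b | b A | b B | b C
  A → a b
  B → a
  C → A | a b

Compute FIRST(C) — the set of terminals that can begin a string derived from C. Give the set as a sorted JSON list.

FIRST sets, iterate to fixpoint:
iter 1:
  A via A→a b: +{a}
  B via B→a: +{a}
  C via C→A: +{a}
  S via S→a b: +{a}
  S via S→b A: +{b}
  FIRST[S]={a,b}  FIRST[A]={a}  FIRST[B]={a}  FIRST[C]={a}
iter 2: (stable)
  FIRST[S]={a,b}  FIRST[A]={a}  FIRST[B]={a}  FIRST[C]={a}

FIRST(C) = ["a"]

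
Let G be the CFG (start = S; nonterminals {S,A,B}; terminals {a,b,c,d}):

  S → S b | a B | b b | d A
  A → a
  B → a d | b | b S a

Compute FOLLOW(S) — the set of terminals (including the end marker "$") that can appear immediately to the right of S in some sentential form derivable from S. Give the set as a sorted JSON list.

Compute FIRST by fixpoint:
[1]
  A via A→a: +{a}
  B via B→a d: +{a}
  B via B→b: +{b}
  S via S→a B: +{a}
  S via S→b b: +{b}
  S via S→d A: +{d}
  FIRST(S)={a,b,d}  FIRST(A)={a}  FIRST(B)={a,b}
[2] done
  FIRST(S)={a,b,d}  FIRST(A)={a}  FIRST(B)={a,b}

FOLLOW sets:
seed FOLLOW(S) with $
pass 1:
  B→b S a: FOLLOW(S) ⊇ FIRST(a) = {a}; new: +{a}
  S→S b: FOLLOW(S) ⊇ FIRST(b) = {b}; new: +{b}
  S→a B: FOLLOW(B) ⊇ FOLLOW(S) ⊇ {$,a,b}; new: +{$,a,b}
  S→d A: FOLLOW(A) ⊇ FOLLOW(S) ⊇ {$,a,b}; new: +{$,a,b}
  FOLLOW(S)={$,a,b}  FOLLOW(A)={$,a,b}  FOLLOW(B)={$,a,b}
pass 2: — fixpoint
  FOLLOW(S)={$,a,b}  FOLLOW(A)={$,a,b}  FOLLOW(B)={$,a,b}

FOLLOW(S) = ["$", "a", "b"]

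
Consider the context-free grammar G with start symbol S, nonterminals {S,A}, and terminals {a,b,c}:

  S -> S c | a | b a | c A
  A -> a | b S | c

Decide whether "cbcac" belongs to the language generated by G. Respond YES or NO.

Convert to CNF:
  S -> S T1 | T0 T2 | T1 A | a
  A -> T0 S | a | c
  T0 -> b
  T1 -> c
  T2 -> a

Fill CYK table bottom-up:
  cell(0,0) c: {A,T1}  orig:{A}
  cell(1,1) b: {T0}  orig:{}
  cell(2,2) c: {A,T1}  orig:{A}
  cell(3,3) a: {A,S,T2}  orig:{A,S}
  cell(4,4) c: {A,T1}  orig:{A}
  cell(0,1) cb: ∅
  cell(1,2) bc: ∅
  cell(2,3) ca: {S}
  cell(3,4) ac: {S}
  cell(0,2) cbc: ∅
  cell(1,3) bca: {A}
  cell(2,4) cac: {S}
  cell(0,3) cbca: {S}
  cell(1,4) bcac: {A}
  cell(0,4) cbcac: {S}

S ∈ T[0,4] ⇒ YES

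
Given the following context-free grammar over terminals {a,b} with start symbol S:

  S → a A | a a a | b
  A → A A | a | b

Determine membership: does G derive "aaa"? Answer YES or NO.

Convert to CNF:
  S -> T0 A | T0 X1 | b
  A -> A A | a | b
  T0 -> a
  X1 -> T0 T0

CYK fill:
  T[0,0] 'a' = {A,T0}  orig:{A}
  T[1,1] 'a' = {A,T0}  orig:{A}
  T[2,2] 'a' = {A,T0}  orig:{A}
  T[0,1] 'aa' = {A,S,X1}  orig:{A,S}
  T[1,2] 'aa' = {A,S,X1}  orig:{A,S}
  T[0,2] 'aaa' = {A,S}

S ∈ T[0,2] ⇒ YES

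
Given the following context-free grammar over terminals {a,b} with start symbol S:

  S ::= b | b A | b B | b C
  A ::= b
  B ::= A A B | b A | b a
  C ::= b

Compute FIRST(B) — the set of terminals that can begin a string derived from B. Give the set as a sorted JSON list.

Compute FIRST by fixpoint:
[1]
  A via A→b: +{b}
  B via B→A A B: +{b}
  C via C→b: +{b}
  S via S→b: +{b}
  S: {b}  A: {b}  B: {b}  C: {b}
[2] (stable)
  S: {b}  A: {b}  B: {b}  C: {b}

FIRST(B) = ["b"]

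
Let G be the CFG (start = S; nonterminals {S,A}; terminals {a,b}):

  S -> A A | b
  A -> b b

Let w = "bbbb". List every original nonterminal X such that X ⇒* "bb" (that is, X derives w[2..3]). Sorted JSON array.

CNF form of G:
  S -> A A | b
  A -> T0 T0
  T0 -> b

CYK fill — only the sub-triangle for w[2..3]:
  cell(2,2) b: {S,T0}  orig:{S}
  cell(3,3) b: {S,T0}  orig:{S}
  cell(2,3) bb: {A}

Original NTs in T[2,3] deriving "bb": ["A"]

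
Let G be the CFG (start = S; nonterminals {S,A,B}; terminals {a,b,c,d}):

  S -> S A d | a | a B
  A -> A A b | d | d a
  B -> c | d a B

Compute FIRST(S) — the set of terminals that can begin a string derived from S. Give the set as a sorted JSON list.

Compute FIRST by fixpoint:
[1]
  A via A→d: +{d}
  B via B→c: +{c}
  B via B→d a B: +{d}
  S via S→a: +{a}
  FIRST(S)={a}  FIRST(A)={d}  FIRST(B)={c,d}
[2] (no change)
  FIRST(S)={a}  FIRST(A)={d}  FIRST(B)={c,d}

FIRST(S) = ["a"]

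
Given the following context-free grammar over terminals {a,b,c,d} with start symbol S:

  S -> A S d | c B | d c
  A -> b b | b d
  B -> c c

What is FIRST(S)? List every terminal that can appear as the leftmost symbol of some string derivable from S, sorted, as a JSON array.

FIRST iteration:
pass 1:
  A via A→b b: +{b}
  B via B→c c: +{c}
  S via S→A S d: +{b}
  S via S→c B: +{c}
  S via S→d c: +{d}
  FIRST[S]={b,c,d}  FIRST[A]={b}  FIRST[B]={c}
pass 2: (stable)
  FIRST[S]={b,c,d}  FIRST[A]={b}  FIRST[B]={c}

FIRST(S) = ["b", "c", "d"]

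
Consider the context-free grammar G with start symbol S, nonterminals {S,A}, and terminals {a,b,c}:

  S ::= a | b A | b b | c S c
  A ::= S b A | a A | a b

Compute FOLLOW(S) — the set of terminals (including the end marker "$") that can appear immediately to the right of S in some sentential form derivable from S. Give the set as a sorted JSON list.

Compute FIRST by fixpoint:
pass 1:
  A via A→a A: +{a}
  S via S→a: +{a}
  S via S→b A: +{b}
  S via S→c S c: +{c}
  FIRST(S)={a,b,c}  FIRST(A)={a}
pass 2:
  A via A→S b A: +{b,c}
  FIRST(S)={a,b,c}  FIRST(A)={a,b,c}
pass 3: — fixpoint
  FIRST(S)={a,b,c}  FIRST(A)={a,b,c}

FOLLOW sets:
seed FOLLOW(S) with $
iter 1:
  A→S b A: FOLLOW(S) ⊇ FIRST(b) = {b}; new: +{b}
  S→b A: FOLLOW(A) ⊇ FOLLOW(S) ⊇ {$,b}; new: +{$,b}
  S→c S c: FOLLOW(S) ⊇ FIRST(c) = {c}; new: +{c}
  FOLLOW(S)={$,b,c}  FOLLOW(A)={$,b}
iter 2:
  S→b A: FOLLOW(A) ⊇ FOLLOW(S) ⊇ {$,b,c}; new: +{c}
  FOLLOW(S)={$,b,c}  FOLLOW(A)={$,b,c}
iter 3: — fixpoint
  FOLLOW(S)={$,b,c}  FOLLOW(A)={$,b,c}

FOLLOW(S) = ["$", "b", "c"]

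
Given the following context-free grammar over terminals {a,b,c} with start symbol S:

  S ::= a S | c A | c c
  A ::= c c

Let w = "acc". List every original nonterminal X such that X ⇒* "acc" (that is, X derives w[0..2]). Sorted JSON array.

Convert to CNF:
  S -> T0 A | T0 T0 | T1 S
  A -> T0 T0
  T0 -> c
  T1 -> a

CYK fill — only the sub-triangle for w[0..2]:
  [0..0]={T1}  "a"  orig:{}
  [1..1]={T0}  "c"  orig:{}
  [2..2]={T0}  "c"  orig:{}
  [0..1]=∅  "ac"
  [1..2]={A,S}  "cc"
  [0..2]={S}  "acc"

Original NTs in T[0,2] deriving "acc": ["S"]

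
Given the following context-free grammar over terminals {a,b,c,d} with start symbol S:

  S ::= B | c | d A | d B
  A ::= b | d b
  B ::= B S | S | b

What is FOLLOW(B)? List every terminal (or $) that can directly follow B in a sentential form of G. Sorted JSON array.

Compute FIRST by fixpoint:
[1]
  A via A→b: +{b}
  A via A→d b: +{d}
  B via B→b: +{b}
  S via S→B: +{b}
  S via S→c: +{c}
  S via S→d A: +{d}
  FIRST[S]={b,c,d}  FIRST[A]={b,d}  FIRST[B]={b}
[2]
  B via B→S: +{c,d}
  FIRST[S]={b,c,d}  FIRST[A]={b,d}  FIRST[B]={b,c,d}
[3] done
  FIRST[S]={b,c,d}  FIRST[A]={b,d}  FIRST[B]={b,c,d}

FOLLOW sets:
FOLLOW(S) := {$}
[1]
  B→B S: FOLLOW(B) ⊇ FIRST(S) = {b,c,d}; new: +{b,c,d}
  B→B S: FOLLOW(S) ⊇ FOLLOW(B) ⊇ {b,c,d}; new: +{b,c,d}
  S→B: FOLLOW(B) ⊇ FOLLOW(S) ⊇ {$,b,c,d}; new: +{$}
  S→d A: FOLLOW(A) ⊇ FOLLOW(S) ⊇ {$,b,c,d}; new: +{$,b,c,d}
  FOLLOW[S]={$,b,c,d}  FOLLOW[A]={$,b,c,d}  FOLLOW[B]={$,b,c,d}
[2] (no change)
  FOLLOW[S]={$,b,c,d}  FOLLOW[A]={$,b,c,d}  FOLLOW[B]={$,b,c,d}

FOLLOW(B) = ["$", "b", "c", "d"]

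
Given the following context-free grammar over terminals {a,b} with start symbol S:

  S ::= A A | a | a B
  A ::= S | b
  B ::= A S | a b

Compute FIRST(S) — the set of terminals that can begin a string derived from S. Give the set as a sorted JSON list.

Compute FIRST by fixpoint:
iter 1:
  A via A→b: +{b}
  B via B→A S: +{b}
  B via B→a b: +{a}
  S via S→A A: +{b}
  S via S→a: +{a}
  FIRST(S)={a,b}  FIRST(A)={b}  FIRST(B)={a,b}
iter 2:
  A via A→S: +{a}
  FIRST(S)={a,b}  FIRST(A)={a,b}  FIRST(B)={a,b}
iter 3: done
  FIRST(S)={a,b}  FIRST(A)={a,b}  FIRST(B)={a,b}

FIRST(S) = ["a", "b"]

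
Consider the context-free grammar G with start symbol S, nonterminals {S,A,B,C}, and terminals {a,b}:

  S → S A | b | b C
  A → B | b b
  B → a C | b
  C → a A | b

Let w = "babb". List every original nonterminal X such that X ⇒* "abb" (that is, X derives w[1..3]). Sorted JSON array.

Convert to CNF:
  S -> S A | T1 C | b
  A -> T0 C | T1 T1 | b
  B -> T0 C | b
  C -> T0 A | b
  T0 -> a
  T1 -> b

Fill CYK table bottom-up, restricted to cells inside w[1..3]:
  cell(1,1) a: {T0}  orig:{}
  cell(2,2) b: {A,B,C,S,T1}  orig:{A,B,C,S}
  cell(3,3) b: {A,B,C,S,T1}  orig:{A,B,C,S}
  cell(1,2) ab: {A,B,C}
  cell(2,3) bb: {A,S}
  cell(1,3) abb: {C}

Original NTs in T[1,3] deriving "abb": ["C"]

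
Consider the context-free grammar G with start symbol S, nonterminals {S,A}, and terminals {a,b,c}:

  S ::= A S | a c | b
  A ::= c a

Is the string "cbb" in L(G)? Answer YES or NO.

Convert to CNF:
  S -> A S | T1 T0 | b
  A -> T0 T1
  T0 -> c
  T1 -> a

CYK table (by increasing span):
  [0..0]={T0}  "c"  orig:{}
  [1..1]={S}  "b"
  [2..2]={S}  "b"
  [0..1]=∅  "cb"
  [1..2]=∅  "bb"
  [0..2]=∅  "cbb"

S ∉ T[0,2] ⇒ NO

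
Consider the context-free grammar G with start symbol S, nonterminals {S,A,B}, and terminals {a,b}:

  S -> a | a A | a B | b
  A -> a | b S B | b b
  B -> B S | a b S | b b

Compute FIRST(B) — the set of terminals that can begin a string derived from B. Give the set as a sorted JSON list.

FIRST sets, iterate to fixpoint:
iter 1:
  A via A→a: +{a}
  A via A→b S B: +{b}
  B via B→a b S: +{a}
  B via B→b b: +{b}
  S via S→a: +{a}
  S via S→b: +{b}
  FIRST(S)={a,b}  FIRST(A)={a,b}  FIRST(B)={a,b}
iter 2: (stable)
  FIRST(S)={a,b}  FIRST(A)={a,b}  FIRST(B)={a,b}

FIRST(B) = ["a", "b"]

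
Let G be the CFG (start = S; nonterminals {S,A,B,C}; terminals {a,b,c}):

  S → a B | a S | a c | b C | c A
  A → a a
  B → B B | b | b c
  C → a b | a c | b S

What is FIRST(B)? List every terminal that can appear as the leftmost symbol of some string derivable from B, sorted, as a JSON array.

FIRST iteration:
round 1:
  A via A→a a: +{a}
  B via B→b: +{b}
  C via C→a b: +{a}
  C via C→b S: +{b}
  S via S→a B: +{a}
  S via S→b C: +{b}
  S via S→c A: +{c}
  FIRST(S)={a,b,c}  FIRST(A)={a}  FIRST(B)={b}  FIRST(C)={a,b}
round 2: (stable)
  FIRST(S)={a,b,c}  FIRST(A)={a}  FIRST(B)={b}  FIRST(C)={a,b}

FIRST(B) = ["b"]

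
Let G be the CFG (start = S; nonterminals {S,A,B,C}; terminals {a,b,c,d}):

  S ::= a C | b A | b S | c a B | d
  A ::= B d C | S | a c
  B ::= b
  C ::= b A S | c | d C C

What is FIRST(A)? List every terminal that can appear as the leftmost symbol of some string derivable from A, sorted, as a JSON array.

Compute FIRST by fixpoint:
iter 1:
  A via A→a c: +{a}
  B via B→b: +{b}
  C via C→b A S: +{b}
  C via C→c: +{c}
  C via C→d C C: +{d}
  S via S→a C: +{a}
  S via S→b A: +{b}
  S via S→c a B: +{c}
  S via S→d: +{d}
  FIRST[S]={a,b,c,d}  FIRST[A]={a}  FIRST[B]={b}  FIRST[C]={b,c,d}
iter 2:
  A via A→B d C: +{b}
  A via A→S: +{c,d}
  FIRST[S]={a,b,c,d}  FIRST[A]={a,b,c,d}  FIRST[B]={b}  FIRST[C]={b,c,d}
iter 3: done
  FIRST[S]={a,b,c,d}  FIRST[A]={a,b,c,d}  FIRST[B]={b}  FIRST[C]={b,c,d}

FIRST(A) = ["a", "b", "c", "d"]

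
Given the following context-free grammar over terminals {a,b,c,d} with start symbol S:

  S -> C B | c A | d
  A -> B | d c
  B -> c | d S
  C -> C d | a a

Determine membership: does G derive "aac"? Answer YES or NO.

Convert to CNF:
  S -> C B | T1 A | d
  A -> T0 S | T0 T1 | c
  B -> T0 S | c
  C -> C T0 | T2 T2
  T0 -> d
  T1 -> c
  T2 -> a

CYK table (by increasing span):
  cell(0,0) a: {T2}  orig:{}
  cell(1,1) a: {T2}  orig:{}
  cell(2,2) c: {A,B,T1}  orig:{A,B}
  cell(0,1) aa: {C}
  cell(1,2) ac: ∅
  cell(0,2) aac: {S}

S ∈ T[0,2] ⇒ YES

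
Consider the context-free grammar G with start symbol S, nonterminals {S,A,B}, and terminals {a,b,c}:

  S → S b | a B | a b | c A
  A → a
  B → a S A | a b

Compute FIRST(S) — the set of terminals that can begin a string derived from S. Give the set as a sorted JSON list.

Compute FIRST by fixpoint:
pass 1:
  A via A→a: +{a}
  B via B→a S A: +{a}
  S via S→a B: +{a}
  S via S→c A: +{c}
  FIRST[S]={a,c}  FIRST[A]={a}  FIRST[B]={a}
pass 2: done
  FIRST[S]={a,c}  FIRST[A]={a}  FIRST[B]={a}

FIRST(S) = ["a", "c"]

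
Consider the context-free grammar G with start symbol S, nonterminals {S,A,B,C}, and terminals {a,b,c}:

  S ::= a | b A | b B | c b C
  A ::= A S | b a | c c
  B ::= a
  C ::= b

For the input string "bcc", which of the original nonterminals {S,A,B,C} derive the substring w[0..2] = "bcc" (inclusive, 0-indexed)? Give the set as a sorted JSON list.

Convert to CNF:
  S -> T0 A | T0 B | T2 X3 | a
  A -> A S | T0 T1 | T2 T2
  B -> a
  C -> b
  T0 -> b
  T1 -> a
  T2 -> c
  X3 -> T0 C

CYK table (by increasing span) (cells [i..j] with 0 ≤ i ≤ j ≤ 2 only):
  T[0,0] 'b' = {C,T0}  orig:{C}
  T[1,1] 'c' = {T2}  orig:{}
  T[2,2] 'c' = {T2}  orig:{}
  T[0,1] 'bc' = ∅
  T[1,2] 'cc' = {A}
  T[0,2] 'bcc' = {S}

Original NTs in T[0,2] deriving "bcc": ["S"]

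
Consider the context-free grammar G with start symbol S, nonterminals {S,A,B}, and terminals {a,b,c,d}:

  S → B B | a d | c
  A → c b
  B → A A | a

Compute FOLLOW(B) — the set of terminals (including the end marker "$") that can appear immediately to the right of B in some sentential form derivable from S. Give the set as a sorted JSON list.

FIRST sets, iterate to fixpoint:
iter 1:
  A via A→c b: +{c}
  B via B→A A: +{c}
  B via B→a: +{a}
  S via S→B B: +{a,c}
  FIRST(S)={a,c}  FIRST(A)={c}  FIRST(B)={a,c}
iter 2: (stable)
  FIRST(S)={a,c}  FIRST(A)={c}  FIRST(B)={a,c}

Compute FOLLOW by fixpoint:
seed FOLLOW(S) with $
iter 1:
  B→A A: FOLLOW(A) ⊇ FIRST(A) = {c}; new: +{c}
  S→B B: FOLLOW(B) ⊇ FIRST(B) = {a,c}; new: +{a,c}
  S→B B: FOLLOW(B) ⊇ FOLLOW(S) ⊇ {$}; new: +{$}
  FOLLOW[S]={$}  FOLLOW[A]={c}  FOLLOW[B]={$,a,c}
iter 2:
  B→A A: FOLLOW(A) ⊇ FOLLOW(B) ⊇ {$,a,c}; new: +{$,a}
  FOLLOW[S]={$}  FOLLOW[A]={$,a,c}  FOLLOW[B]={$,a,c}
iter 3: — fixpoint
  FOLLOW[S]={$}  FOLLOW[A]={$,a,c}  FOLLOW[B]={$,a,c}

FOLLOW(B) = ["$", "a", "c"]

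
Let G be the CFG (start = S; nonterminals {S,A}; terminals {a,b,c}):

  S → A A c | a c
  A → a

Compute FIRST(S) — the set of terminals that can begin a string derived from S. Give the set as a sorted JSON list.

Compute FIRST by fixpoint:
round 1:
  A via A→a: +{a}
  S via S→A A c: +{a}
  FIRST[S]={a}  FIRST[A]={a}
round 2: (no change)
  FIRST[S]={a}  FIRST[A]={a}

FIRST(S) = ["a"]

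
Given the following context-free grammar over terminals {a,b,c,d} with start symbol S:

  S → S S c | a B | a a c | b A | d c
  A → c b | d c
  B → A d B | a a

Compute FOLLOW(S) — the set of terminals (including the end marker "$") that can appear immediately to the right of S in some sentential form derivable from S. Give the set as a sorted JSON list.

FIRST sets, iterate to fixpoint:
iter 1:
  A via A→c b: +{c}
  A via A→d c: +{d}
  B via B→A d B: +{c,d}
  B via B→a a: +{a}
  S via S→a B: +{a}
  S via S→b A: +{b}
  S via S→d c: +{d}
  FIRST[S]={a,b,d}  FIRST[A]={c,d}  FIRST[B]={a,c,d}
iter 2: (no change)
  FIRST[S]={a,b,d}  FIRST[A]={c,d}  FIRST[B]={a,c,d}

FOLLOW iteration:
initialize: $ ∈ FOLLOW(S)
round 1:
  B→A d B: FOLLOW(A) ⊇ FIRST(d) = {d}; new: +{d}
  S→S S c: FOLLOW(S) ⊇ FIRST(S) = {a,b,d}; new: +{a,b,d}
  S→S S c: FOLLOW(S) ⊇ FIRST(c) = {c}; new: +{c}
  S→a B: FOLLOW(B) ⊇ FOLLOW(S) ⊇ {$,a,b,c,d}; new: +{$,a,b,c,d}
  S→b A: FOLLOW(A) ⊇ FOLLOW(S) ⊇ {$,a,b,c,d}; new: +{$,a,b,c}
  S: {$,a,b,c,d}  A: {$,a,b,c,d}  B: {$,a,b,c,d}
round 2: (stable)
  S: {$,a,b,c,d}  A: {$,a,b,c,d}  B: {$,a,b,c,d}

FOLLOW(S) = ["$", "a", "b", "c", "d"]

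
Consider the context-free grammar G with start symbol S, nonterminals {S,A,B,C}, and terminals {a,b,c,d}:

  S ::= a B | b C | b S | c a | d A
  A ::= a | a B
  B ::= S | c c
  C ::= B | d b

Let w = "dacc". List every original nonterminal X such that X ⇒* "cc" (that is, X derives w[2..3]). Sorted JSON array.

Convert to CNF:
  S -> T0 B | T1 C | T1 S | T2 T0 | T3 A
  A -> T0 B | a
  B -> T0 B | T1 C | T1 S | T2 T0 | T2 T2 | T3 A
  C -> T0 B | T1 C | T1 S | T2 T0 | T2 T2 | T3 A | T3 T1
  T0 -> a
  T1 -> b
  T2 -> c
  T3 -> d

CYK table (by increasing span), restricted to cells inside w[2..3]:
  cell(2,2) c: {T2}  orig:{}
  cell(3,3) c: {T2}  orig:{}
  cell(2,3) cc: {B,C}

Original NTs in T[2,3] deriving "cc": ["B", "C"]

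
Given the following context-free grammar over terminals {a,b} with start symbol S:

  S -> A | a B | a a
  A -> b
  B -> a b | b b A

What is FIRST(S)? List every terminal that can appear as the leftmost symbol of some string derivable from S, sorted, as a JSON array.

FIRST sets, iterate to fixpoint:
pass 1:
  A via A→b: +{b}
  B via B→a b: +{a}
  B via B→b b A: +{b}
  S via S→A: +{b}
  S via S→a B: +{a}
  S: {a,b}  A: {b}  B: {a,b}
pass 2: (stable)
  S: {a,b}  A: {b}  B: {a,b}

FIRST(S) = ["a", "b"]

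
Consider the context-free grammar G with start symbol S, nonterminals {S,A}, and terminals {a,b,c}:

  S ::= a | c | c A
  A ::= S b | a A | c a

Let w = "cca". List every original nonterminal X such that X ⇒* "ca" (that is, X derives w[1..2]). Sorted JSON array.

CNF form of G:
  S -> T2 A | a | c
  A -> S T0 | T1 A | T2 T1
  T0 -> b
  T1 -> a
  T2 -> c

Fill CYK table bottom-up (cells [i..j] with 1 ≤ i ≤ j ≤ 2 only):
  T[1,1] 'c' = {S,T2}  orig:{S}
  T[2,2] 'a' = {S,T1}  orig:{S}
  T[1,2] 'ca' = {A}

Original NTs in T[1,2] deriving "ca": ["A"]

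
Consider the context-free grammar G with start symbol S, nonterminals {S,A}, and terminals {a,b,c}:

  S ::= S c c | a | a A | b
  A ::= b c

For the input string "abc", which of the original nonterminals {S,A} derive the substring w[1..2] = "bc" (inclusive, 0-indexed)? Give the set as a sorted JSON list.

CNF form of G:
  S -> S X3 | T2 A | a | b
  A -> T0 T1
  T0 -> b
  T1 -> c
  T2 -> a
  X3 -> T1 T1

CYK fill (cells [i..j] with 1 ≤ i ≤ j ≤ 2 only):
  [1..1]={S,T0}  "b"  orig:{S}
  [2..2]={T1}  "c"  orig:{}
  [1..2]={A}  "bc"

Original NTs in T[1,2] deriving "bc": ["A"]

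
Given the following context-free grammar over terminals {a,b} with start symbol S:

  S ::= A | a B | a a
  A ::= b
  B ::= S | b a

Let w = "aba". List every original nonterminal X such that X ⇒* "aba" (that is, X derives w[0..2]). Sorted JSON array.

CNF form of G:
  S -> T0 B | T0 T0 | b
  A -> b
  B -> T0 B | T0 T0 | T1 T0 | b
  T0 -> a
  T1 -> b

CYK fill (cells [i..j] with 0 ≤ i ≤ j ≤ 2 only):
  T[0,0] 'a' = {T0}  orig:{}
  T[1,1] 'b' = {A,B,S,T1}  orig:{A,B,S}
  T[2,2] 'a' = {T0}  orig:{}
  T[0,1] 'ab' = {B,S}
  T[1,2] 'ba' = {B}
  T[0,2] 'aba' = {B,S}

Original NTs in T[0,2] deriving "aba": ["B", "S"]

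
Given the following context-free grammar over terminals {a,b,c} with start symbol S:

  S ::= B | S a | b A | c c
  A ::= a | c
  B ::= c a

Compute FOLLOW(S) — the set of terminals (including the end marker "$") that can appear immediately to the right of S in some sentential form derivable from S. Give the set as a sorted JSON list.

FIRST sets, iterate to fixpoint:
pass 1:
  A via A→a: +{a}
  A via A→c: +{c}
  B via B→c a: +{c}
  S via S→B: +{c}
  S via S→b A: +{b}
  FIRST[S]={b,c}  FIRST[A]={a,c}  FIRST[B]={c}
pass 2: done
  FIRST[S]={b,c}  FIRST[A]={a,c}  FIRST[B]={c}

FOLLOW iteration:
initialize: $ ∈ FOLLOW(S)
[1]
  S→B: FOLLOW(B) ⊇ FOLLOW(S) ⊇ {$}; new: +{$}
  S→S a: FOLLOW(S) ⊇ FIRST(a) = {a}; new: +{a}
  S→b A: FOLLOW(A) ⊇ FOLLOW(S) ⊇ {$,a}; new: +{$,a}
  FOLLOW[S]={$,a}  FOLLOW[A]={$,a}  FOLLOW[B]={$}
[2]
  S→B: FOLLOW(B) ⊇ FOLLOW(S) ⊇ {$,a}; new: +{a}
  FOLLOW[S]={$,a}  FOLLOW[A]={$,a}  FOLLOW[B]={$,a}
[3] (stable)
  FOLLOW[S]={$,a}  FOLLOW[A]={$,a}  FOLLOW[B]={$,a}

FOLLOW(S) = ["$", "a"]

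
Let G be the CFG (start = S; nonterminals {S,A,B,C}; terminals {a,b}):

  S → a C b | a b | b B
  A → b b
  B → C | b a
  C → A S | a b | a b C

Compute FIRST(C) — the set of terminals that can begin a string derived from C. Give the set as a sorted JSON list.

Compute FIRST by fixpoint:
pass 1:
  A via A→b b: +{b}
  B via B→b a: +{b}
  C via C→A S: +{b}
  C via C→a b: +{a}
  S via S→a C b: +{a}
  S via S→b B: +{b}
  S: {a,b}  A: {b}  B: {b}  C: {a,b}
pass 2:
  B via B→C: +{a}
  S: {a,b}  A: {b}  B: {a,b}  C: {a,b}
pass 3: (no change)
  S: {a,b}  A: {b}  B: {a,b}  C: {a,b}

FIRST(C) = ["a", "b"]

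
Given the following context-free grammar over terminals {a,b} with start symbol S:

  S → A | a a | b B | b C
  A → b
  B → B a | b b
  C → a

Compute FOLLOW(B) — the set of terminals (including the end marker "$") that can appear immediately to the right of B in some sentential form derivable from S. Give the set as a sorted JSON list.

FIRST iteration:
pass 1:
  A via A→b: +{b}
  B via B→b b: +{b}
  C via C→a: +{a}
  S via S→A: +{b}
  S via S→a a: +{a}
  S: {a,b}  A: {b}  B: {b}  C: {a}
pass 2: — fixpoint
  S: {a,b}  A: {b}  B: {b}  C: {a}

FOLLOW sets:
FOLLOW(S) := {$}
pass 1:
  B→B a: FOLLOW(B) ⊇ FIRST(a) = {a}; new: +{a}
  S→A: FOLLOW(A) ⊇ FOLLOW(S) ⊇ {$}; new: +{$}
  S→b B: FOLLOW(B) ⊇ FOLLOW(S) ⊇ {$}; new: +{$}
  S→b C: FOLLOW(C) ⊇ FOLLOW(S) ⊇ {$}; new: +{$}
  S: {$}  A: {$}  B: {$,a}  C: {$}
pass 2: (no change)
  S: {$}  A: {$}  B: {$,a}  C: {$}

FOLLOW(B) = ["$", "a"]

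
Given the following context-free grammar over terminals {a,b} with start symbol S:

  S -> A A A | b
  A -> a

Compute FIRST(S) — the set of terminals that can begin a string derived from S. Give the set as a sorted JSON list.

Compute FIRST by fixpoint:
pass 1:
  A via A→a: +{a}
  S via S→A A A: +{a}
  S via S→b: +{b}
  FIRST[S]={a,b}  FIRST[A]={a}
pass 2: done
  FIRST[S]={a,b}  FIRST[A]={a}

FIRST(S) = ["a", "b"]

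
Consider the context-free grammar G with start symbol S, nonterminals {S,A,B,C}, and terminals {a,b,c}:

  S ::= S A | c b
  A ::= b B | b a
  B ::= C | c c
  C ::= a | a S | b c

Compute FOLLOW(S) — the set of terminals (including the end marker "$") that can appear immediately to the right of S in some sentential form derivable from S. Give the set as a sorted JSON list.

Compute FIRST by fixpoint:
[1]
  A via A→b B: +{b}
  B via B→c c: +{c}
  C via C→a: +{a}
  C via C→b c: +{b}
  S via S→c b: +{c}
  FIRST[S]={c}  FIRST[A]={b}  FIRST[B]={c}  FIRST[C]={a,b}
[2]
  B via B→C: +{a,b}
  FIRST[S]={c}  FIRST[A]={b}  FIRST[B]={a,b,c}  FIRST[C]={a,b}
[3] — fixpoint
  FIRST[S]={c}  FIRST[A]={b}  FIRST[B]={a,b,c}  FIRST[C]={a,b}

Compute FOLLOW by fixpoint:
initialize: $ ∈ FOLLOW(S)
round 1:
  S→S A: FOLLOW(S) ⊇ FIRST(A) = {b}; new: +{b}
  S→S A: FOLLOW(A) ⊇ FOLLOW(S) ⊇ {$,b}; new: +{$,b}
  FOLLOW[S]={$,b}  FOLLOW[A]={$,b}  FOLLOW[B]={}  FOLLOW[C]={}
round 2:
  A→b B: FOLLOW(B) ⊇ FOLLOW(A) ⊇ {$,b}; new: +{$,b}
  B→C: FOLLOW(C) ⊇ FOLLOW(B) ⊇ {$,b}; new: +{$,b}
  FOLLOW[S]={$,b}  FOLLOW[A]={$,b}  FOLLOW[B]={$,b}  FOLLOW[C]={$,b}
round 3: — fixpoint
  FOLLOW[S]={$,b}  FOLLOW[A]={$,b}  FOLLOW[B]={$,b}  FOLLOW[C]={$,b}

FOLLOW(S) = ["$", "b"]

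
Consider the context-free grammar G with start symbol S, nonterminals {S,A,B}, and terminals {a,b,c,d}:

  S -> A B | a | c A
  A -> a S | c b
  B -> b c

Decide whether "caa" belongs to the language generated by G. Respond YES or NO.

Convert to CNF:
  S -> A B | T1 A | a
  A -> T0 S | T1 T2
  B -> T2 T1
  T0 -> a
  T1 -> c
  T2 -> b

Fill CYK table bottom-up:
  T[0,0] 'c' = {T1}  orig:{}
  T[1,1] 'a' = {S,T0}  orig:{S}
  T[2,2] 'a' = {S,T0}  orig:{S}
  T[0,1] 'ca' = ∅
  T[1,2] 'aa' = {A}
  T[0,2] 'caa' = {S}

S ∈ T[0,2] ⇒ YES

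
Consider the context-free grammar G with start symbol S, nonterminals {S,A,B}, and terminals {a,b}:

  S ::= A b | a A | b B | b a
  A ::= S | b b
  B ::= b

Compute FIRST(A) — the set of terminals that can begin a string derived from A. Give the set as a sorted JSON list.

FIRST iteration:
round 1:
  A via A→b b: +{b}
  B via B→b: +{b}
  S via S→A b: +{b}
  S via S→a A: +{a}
  FIRST(S)={a,b}  FIRST(A)={b}  FIRST(B)={b}
round 2:
  A via A→S: +{a}
  FIRST(S)={a,b}  FIRST(A)={a,b}  FIRST(B)={b}
round 3: done
  FIRST(S)={a,b}  FIRST(A)={a,b}  FIRST(B)={b}

FIRST(A) = ["a", "b"]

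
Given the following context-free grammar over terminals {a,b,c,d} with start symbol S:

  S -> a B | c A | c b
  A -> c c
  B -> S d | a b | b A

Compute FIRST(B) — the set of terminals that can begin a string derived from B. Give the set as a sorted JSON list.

Compute FIRST by fixpoint:
pass 1:
  A via A→c c: +{c}
  B via B→a b: +{a}
  B via B→b A: +{b}
  S via S→a B: +{a}
  S via S→c A: +{c}
  FIRST[S]={a,c}  FIRST[A]={c}  FIRST[B]={a,b}
pass 2:
  B via B→S d: +{c}
  FIRST[S]={a,c}  FIRST[A]={c}  FIRST[B]={a,b,c}
pass 3: (stable)
  FIRST[S]={a,c}  FIRST[A]={c}  FIRST[B]={a,b,c}

FIRST(B) = ["a", "b", "c"]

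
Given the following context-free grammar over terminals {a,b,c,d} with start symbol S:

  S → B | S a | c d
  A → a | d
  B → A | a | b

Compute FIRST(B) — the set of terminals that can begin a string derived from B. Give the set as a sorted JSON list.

Compute FIRST by fixpoint:
round 1:
  A via A→a: +{a}
  A via A→d: +{d}
  B via B→A: +{a,d}
  B via B→b: +{b}
  S via S→B: +{a,b,d}
  S via S→c d: +{c}
  FIRST(S)={a,b,c,d}  FIRST(A)={a,d}  FIRST(B)={a,b,d}
round 2: (no change)
  FIRST(S)={a,b,c,d}  FIRST(A)={a,d}  FIRST(B)={a,b,d}

FIRST(B) = ["a", "b", "d"]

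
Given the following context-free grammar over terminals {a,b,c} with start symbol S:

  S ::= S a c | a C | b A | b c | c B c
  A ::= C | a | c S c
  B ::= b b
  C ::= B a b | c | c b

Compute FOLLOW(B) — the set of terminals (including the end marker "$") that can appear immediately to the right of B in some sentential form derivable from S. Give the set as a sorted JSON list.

Compute FIRST by fixpoint:
[1]
  A via A→a: +{a}
  A via A→c S c: +{c}
  B via B→b b: +{b}
  C via C→B a b: +{b}
  C via C→c: +{c}
  S via S→a C: +{a}
  S via S→b A: +{b}
  S via S→c B c: +{c}
  FIRST[S]={a,b,c}  FIRST[A]={a,c}  FIRST[B]={b}  FIRST[C]={b,c}
[2]
  A via A→C: +{b}
  FIRST[S]={a,b,c}  FIRST[A]={a,b,c}  FIRST[B]={b}  FIRST[C]={b,c}
[3] — fixpoint
  FIRST[S]={a,b,c}  FIRST[A]={a,b,c}  FIRST[B]={b}  FIRST[C]={b,c}

FOLLOW sets:
initialize: $ ∈ FOLLOW(S)
[1]
  A→c S c: FOLLOW(S) ⊇ FIRST(c) = {c}; new: +{c}
  C→B a b: FOLLOW(B) ⊇ FIRST(a) = {a}; new: +{a}
  S→S a c: FOLLOW(S) ⊇ FIRST(a) = {a}; new: +{a}
  S→a C: FOLLOW(C) ⊇ FOLLOW(S) ⊇ {$,a,c}; new: +{$,a,c}
  S→b A: FOLLOW(A) ⊇ FOLLOW(S) ⊇ {$,a,c}; new: +{$,a,c}
  S→c B c: FOLLOW(B) ⊇ FIRST(c) = {c}; new: +{c}
  FOLLOW[S]={$,a,c}  FOLLOW[A]={$,a,c}  FOLLOW[B]={a,c}  FOLLOW[C]={$,a,c}
[2] — fixpoint
  FOLLOW[S]={$,a,c}  FOLLOW[A]={$,a,c}  FOLLOW[B]={a,c}  FOLLOW[C]={$,a,c}

FOLLOW(B) = ["a", "c"]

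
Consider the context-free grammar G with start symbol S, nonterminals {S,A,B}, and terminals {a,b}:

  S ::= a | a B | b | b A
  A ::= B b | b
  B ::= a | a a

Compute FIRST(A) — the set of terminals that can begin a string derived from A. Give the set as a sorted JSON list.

Compute FIRST by fixpoint:
pass 1:
  A via A→b: +{b}
  B via B→a: +{a}
  S via S→a: +{a}
  S via S→b: +{b}
  FIRST(S)={a,b}  FIRST(A)={b}  FIRST(B)={a}
pass 2:
  A via A→B b: +{a}
  FIRST(S)={a,b}  FIRST(A)={a,b}  FIRST(B)={a}
pass 3: (stable)
  FIRST(S)={a,b}  FIRST(A)={a,b}  FIRST(B)={a}

FIRST(A) = ["a", "b"]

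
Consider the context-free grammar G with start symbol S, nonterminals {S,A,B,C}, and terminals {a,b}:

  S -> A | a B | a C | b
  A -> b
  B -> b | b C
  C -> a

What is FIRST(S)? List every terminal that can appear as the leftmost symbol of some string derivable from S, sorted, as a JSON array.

FIRST iteration:
pass 1:
  A via A→b: +{b}
  B via B→b: +{b}
  C via C→a: +{a}
  S via S→A: +{b}
  S via S→a B: +{a}
  S: {a,b}  A: {b}  B: {b}  C: {a}
pass 2: — fixpoint
  S: {a,b}  A: {b}  B: {b}  C: {a}

FIRST(S) = ["a", "b"]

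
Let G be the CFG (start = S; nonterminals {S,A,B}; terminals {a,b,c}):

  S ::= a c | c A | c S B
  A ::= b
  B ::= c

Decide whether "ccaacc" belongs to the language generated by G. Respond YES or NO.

CNF form of G:
  S -> T0 T1 | T1 A | T1 X2
  A -> b
  B -> c
  T0 -> a
  T1 -> c
  X2 -> S B

CYK table (by increasing span):
  T[0,0] 'c' = {B,T1}  orig:{B}
  T[1,1] 'c' = {B,T1}  orig:{B}
  T[2,2] 'a' = {T0}  orig:{}
  T[3,3] 'a' = {T0}  orig:{}
  T[4,4] 'c' = {B,T1}  orig:{B}
  T[5,5] 'c' = {B,T1}  orig:{B}
  T[0,1] 'cc' = ∅
  T[1,2] 'ca' = ∅
  T[2,3] 'aa' = ∅
  T[3,4] 'ac' = {S}
  T[4,5] 'cc' = ∅
  T[0,2] 'cca' = ∅
  T[1,3] 'caa' = ∅
  T[2,4] 'aac' = ∅
  T[3,5] 'acc' = {X2}  orig:{}
  T[0,3] 'ccaa' = ∅
  T[1,4] 'caac' = ∅
  T[2,5] 'aacc' = ∅
  T[0,4] 'ccaac' = ∅
  T[1,5] 'caacc' = ∅
  T[0,5] 'ccaacc' = ∅

S ∉ T[0,5] ⇒ NO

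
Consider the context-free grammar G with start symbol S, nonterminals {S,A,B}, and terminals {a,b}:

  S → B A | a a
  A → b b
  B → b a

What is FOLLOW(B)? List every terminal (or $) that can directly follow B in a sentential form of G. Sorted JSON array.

FIRST iteration:
iter 1:
  A via A→b b: +{b}
  B via B→b a: +{b}
  S via S→B A: +{b}
  S via S→a a: +{a}
  S: {a,b}  A: {b}  B: {b}
iter 2: (no change)
  S: {a,b}  A: {b}  B: {b}

Compute FOLLOW by fixpoint:
FOLLOW(S) := {$}
iter 1:
  S→B A: FOLLOW(B) ⊇ FIRST(A) = {b}; new: +{b}
  S→B A: FOLLOW(A) ⊇ FOLLOW(S) ⊇ {$}; new: +{$}
  FOLLOW[S]={$}  FOLLOW[A]={$}  FOLLOW[B]={b}
iter 2: (stable)
  FOLLOW[S]={$}  FOLLOW[A]={$}  FOLLOW[B]={b}

FOLLOW(B) = ["b"]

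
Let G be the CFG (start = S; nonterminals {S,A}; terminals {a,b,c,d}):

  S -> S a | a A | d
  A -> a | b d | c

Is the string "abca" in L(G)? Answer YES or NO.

CNF form of G:
  S -> S T2 | T2 A | d
  A -> T0 T1 | a | c
  T0 -> b
  T1 -> d
  T2 -> a

CYK fill:
  T[0,0] 'a' = {A,T2}  orig:{A}
  T[1,1] 'b' = {T0}  orig:{}
  T[2,2] 'c' = {A}
  T[3,3] 'a' = {A,T2}  orig:{A}
  T[0,1] 'ab' = ∅
  T[1,2] 'bc' = ∅
  T[2,3] 'ca' = ∅
  T[0,2] 'abc' = ∅
  T[1,3] 'bca' = ∅
  T[0,3] 'abca' = ∅

S ∉ T[0,3] ⇒ NO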